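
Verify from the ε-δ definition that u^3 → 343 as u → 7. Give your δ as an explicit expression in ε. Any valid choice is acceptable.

δ = min(1, ε/169)

Fix ε > 0. We seek δ > 0 with 0 < |u − 7| < δ ⇒ |u^3 − 343| < ε.
Factor: u^3 − 343 = (u − 7)(u^2 + 7u + 49), so |u^3 − 343| = |u − 7|·|u^2 + 7u + 49|.
Restrict δ ≤ 1. Then |u − 7| < 1 gives |u| < 8, so by the triangle inequality |u^2 + 7u + 49| ≤ 8^2 + 7·8 + 49 = 169.
Hence |u^3 − 343| ≤ 169|u − 7|, which is < ε once |u − 7| < ε/169.
Take δ = min(1, ε/169). If 0 < |u − 7| < δ then both bounds hold and |u^3 − 343| ≤ 169|u − 7| < 169·(ε/169) = ε.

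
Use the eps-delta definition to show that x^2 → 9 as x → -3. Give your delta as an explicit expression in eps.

delta = min(1, eps/7)

Let eps > 0. We seek delta > 0 with 0 < |x + 3| < delta ⇒ |x^2 − 9| < eps.
Factor: x^2 − 9 = (x + 3)(x - 3), so |x^2 − 9| = |x + 3|·|x - 3|.
Impose delta ≤ 1 so that |x| < 4; then |x - 3| ≤ 7.
Hence |x^2 − 9| ≤ 7|x + 3|, which is < eps once |x + 3| < eps/7.
Take delta = min(1, eps/7). If 0 < |x + 3| < delta then both bounds hold and |x^2 − 9| ≤ 7|x + 3| < 7·(eps/7) = eps.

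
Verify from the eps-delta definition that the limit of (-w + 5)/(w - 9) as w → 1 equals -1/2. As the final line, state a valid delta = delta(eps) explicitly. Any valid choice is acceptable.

delta = min(4, 8eps)

Let eps > 0 be given. We want delta > 0 with 0 < |w − 1| < delta ⇒ |(-w + 5)/(w - 9) + 1/2| < eps.
Combining over a common denominator, (-w + 5)/(w - 9) + 1/2 = [(-w + 5)·(-8) − 4·(w - 9)] / [(-8)·(w - 9)] = 4(w − 1) / ((-8)(w - 9)).
So |(-w + 5)/(w - 9) + 1/2| = 4|w − 1| / (8·|w − 9|).
Restrict delta ≤ 4. Then |w − 1| < 4 gives |w − 9| = |(w − 1) + (-8)| ≥ 8 − 4 = 4.
Hence |(-w + 5)/(w - 9) + 1/2| < 4|w − 1|/(8·4) = (1/8)|w − 1|, which is < eps once |w − 1| < 8eps.
Take delta = min(4, 8eps). Then 0 < |w − 1| < delta forces both bounds, so |(-w + 5)/(w - 9) + 1/2| < eps.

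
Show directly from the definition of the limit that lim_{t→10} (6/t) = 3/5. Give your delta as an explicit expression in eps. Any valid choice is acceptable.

delta = min(5, (25/3)eps)

Let eps > 0 be given. We seek delta > 0 such that 0 < |t − 10| < delta implies |6/t − (3/5)| < eps.
|6/t − (3/5)| = 6·|10 − t|/(10·|t|) = 6|t − 10|/(10|t|).
Restrict delta ≤ 5. Then |t − 10| < 5 gives |t| > 5, so 10|t| > 50.
Then |6/t − (3/5)| < 6|t − 10|/50, which is < eps when |t − 10| < (25/3)eps.
Take delta = min(5, (25/3)eps). Then 0 < |t − 10| < delta gives both |t − 10| < 5 and |t − 10| < (25/3)eps, so |6/t − (3/5)| < eps.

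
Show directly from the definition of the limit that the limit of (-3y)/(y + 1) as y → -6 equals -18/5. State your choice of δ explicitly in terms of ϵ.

δ = min(5/2, (25/6)ϵ)

Suppose ϵ > 0. We want δ > 0 with 0 < |y + 6| < δ ⇒ |(-3y)/(y + 1) + 18/5| < ϵ.
Combining over a common denominator, (-3y)/(y + 1) + 18/5 = [(-3y)·(-5) − 18·(y + 1)] / [(-5)·(y + 1)] = -3(y + 6) / ((-5)(y + 1)).
So |(-3y)/(y + 1) + 18/5| = 3|y + 6| / (5·|y + 1|).
Restrict δ ≤ 5/2. Then |y + 6| < 5/2 gives |y + 1| = |(y + 6) + (-5)| ≥ 5 − 5/2 = 5/2.
Hence |(-3y)/(y + 1) + 18/5| < 3|y + 6|/(5·(5/2)) = (6/25)|y + 6|, which is < ϵ once |y + 6| < (25/6)ϵ.
Take δ = min(5/2, (25/6)ϵ). Then 0 < |y + 6| < δ forces both bounds, so |(-3y)/(y + 1) + 18/5| < ϵ.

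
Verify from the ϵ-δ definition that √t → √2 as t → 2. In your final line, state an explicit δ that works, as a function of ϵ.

δ = min(2, √2·ϵ)

Fix ϵ > 0. We want δ > 0 such that 0 < |t − 2| < δ implies |√t − √2| < ϵ.
Multiplying by the conjugate, |√t − √2| = |t − 2|/(√t + √2).
Restrict δ ≤ 2 so that |t − 2| < 2 forces t > 0, and then √t + √2 > √2.
Hence |√t − √2| < |t − 2|/√2, which is < ϵ once |t − 2| < √2·ϵ.
Take δ = min(2, √2·ϵ). If 0 < |t − 2| < δ then t > 0 and |√t − √2| < |t − 2|/√2 < ϵ.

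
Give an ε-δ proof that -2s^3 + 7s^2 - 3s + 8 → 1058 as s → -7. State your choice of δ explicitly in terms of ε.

δ = min(1, ε/446)

Let ε > 0 be given. We want δ > 0 such that 0 < |s + 7| < δ implies |(-2s^3 + 7s^2 - 3s + 8) − 1058| < ε.
(-2s^3 + 7s^2 - 3s + 8) − 1058 = -2s^3 + 7s^2 - 3s - 1050 = (s + 7)(-2s^2 + 21s - 150).
So |(-2s^3 + 7s^2 - 3s + 8) − 1058| = |s + 7|·|-2s^2 + 21s - 150|.
Assume first that |s + 7| < 1, so |s| < 8. Then |-2s^2 + 21s - 150| ≤ 2·8^2 + 21·8 + 150 = 446.
Hence |(-2s^3 + 7s^2 - 3s + 8) − 1058| ≤ 446|s + 7| < ε provided |s + 7| < ε/446.
Choosing δ = min(1, ε/446) ensures both conditions, hence |(-2s^3 + 7s^2 - 3s + 8) − 1058| < ε.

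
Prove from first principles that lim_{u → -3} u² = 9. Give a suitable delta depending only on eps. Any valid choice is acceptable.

delta = min(1, eps/7)

Let eps > 0 be given. We seek delta > 0 with 0 < |u + 3| < delta ⇒ |u² − 9| < eps.
Factor: u² − 9 = (u + 3)(u - 3), so |u² − 9| = |u + 3|·|u - 3|.
Impose delta ≤ 1 so that |u| < 4; then |u - 3| ≤ 7.
Hence |u² − 9| ≤ 7|u + 3|, which is < eps once |u + 3| < eps/7.
Take delta = min(1, eps/7). If 0 < |u + 3| < delta then both bounds hold and |u² − 9| ≤ 7|u + 3| < 7·(eps/7) = eps.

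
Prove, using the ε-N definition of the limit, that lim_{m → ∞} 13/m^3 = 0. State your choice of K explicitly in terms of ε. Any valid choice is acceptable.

K = (13/ε)^{1/3}

Let ε > 0 be given. For m ≥ 1, |13/m^3 − 0| = 13/m^3.
13/m^3 < ε ⇔ m^3 > 13/ε ⇔ m > (13/ε)^{1/3}.
Take K = (13/ε)^{1/3}. Then m > K implies 13/m^3 < ε.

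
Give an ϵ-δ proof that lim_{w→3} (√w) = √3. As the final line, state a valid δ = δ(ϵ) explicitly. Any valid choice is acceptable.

δ = min(3, √3·ϵ)

Let ϵ > 0 be given. We want δ > 0 such that 0 < |w − 3| < δ implies |√w − √3| < ϵ.
Multiplying by the conjugate, |√w − √3| = |w − 3|/(√w + √3).
Restrict δ ≤ 3 so that |w − 3| < 3 forces w > 0, and then √w + √3 > √3.
Hence |√w − √3| < |w − 3|/√3, which is < ϵ once |w − 3| < √3·ϵ.
Take δ = min(3, √3·ϵ). If 0 < |w − 3| < δ then w > 0 and |√w − √3| < |w − 3|/√3 < ϵ.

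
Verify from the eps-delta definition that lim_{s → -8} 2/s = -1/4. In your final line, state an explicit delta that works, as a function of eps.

delta = min(4, 16eps)

Let eps > 0 be given. We seek delta > 0 such that 0 < |s + 8| < delta implies |2/s + 1/4| < eps.
|2/s + 1/4| = 2·|-8 − s|/(8·|s|) = 2|s + 8|/(8|s|).
Restrict delta ≤ 4. Then |s + 8| < 4 gives |s| > 4, so 8|s| > 32.
Then |2/s + 1/4| < 2|s + 8|/32, which is < eps when |s + 8| < 16eps.
Take delta = min(4, 16eps). Then 0 < |s + 8| < delta gives both |s + 8| < 4 and |s + 8| < 16eps, so |2/s + 1/4| < eps.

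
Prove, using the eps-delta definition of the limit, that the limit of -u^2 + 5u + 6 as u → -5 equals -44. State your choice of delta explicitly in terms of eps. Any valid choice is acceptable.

delta = min(2, eps/17)

Let eps > 0. We want delta > 0 such that 0 < |u + 5| < delta implies |(-u^2 + 5u + 6) + 44| < eps.
(-u^2 + 5u + 6) + 44 = -u^2 + 5u + 50 = (u + 5)(-u + 10).
So |(-u^2 + 5u + 6) + 44| = |u + 5|·|-u + 10|.
Require delta ≤ 2. Then |u + 5| < 2 gives |u| < 7, and by the triangle inequality |-u + 10| ≤ 7 + 10 = 17.
Hence |(-u^2 + 5u + 6) + 44| ≤ 17|u + 5| < eps provided |u + 5| < eps/17.
Choosing delta = min(2, eps/17) ensures both conditions, hence |(-u^2 + 5u + 6) + 44| < eps.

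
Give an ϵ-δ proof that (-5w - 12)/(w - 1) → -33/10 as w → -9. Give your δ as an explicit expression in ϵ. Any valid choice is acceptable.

Suppose ϵ > 0. We want δ > 0 with 0 < |w + 9| < δ ⇒ |(-5w - 12)/(w - 1) + 33/10| < ϵ.
Combining over a common denominator, (-5w - 12)/(w - 1) + 33/10 = [(-5w - 12)·(-10) − 33·(w - 1)] / [(-10)·(w - 1)] = 17(w + 9) / ((-10)(w - 1)).
So |(-5w - 12)/(w - 1) + 33/10| = 17|w + 9| / (10·|w − 1|).
Require δ ≤ 5, so |w − 1| ≥ |-10| − |w + 9| > 10 − 5 = 5.
Hence |(-5w - 12)/(w - 1) + 33/10| < 17|w + 9|/(10·5) = (17/50)|w + 9|, which is < ϵ once |w + 9| < (50/17)ϵ.
Take δ = min(5, (50/17)ϵ). Then 0 < |w + 9| < δ forces both bounds, so |(-5w - 12)/(w - 1) + 33/10| < ϵ.

δ = min(5, (50/17)ϵ)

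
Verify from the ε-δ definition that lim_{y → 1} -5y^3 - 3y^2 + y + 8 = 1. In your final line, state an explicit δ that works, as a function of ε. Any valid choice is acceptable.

Suppose ε > 0. We want δ > 0 such that 0 < |y − 1| < δ implies |(-5y^3 - 3y^2 + y + 8) − 1| < ε.
(-5y^3 - 3y^2 + y + 8) − 1 = -5y^3 - 3y^2 + y + 7 = (y − 1)(-5y^2 - 8y - 7).
So |(-5y^3 - 3y^2 + y + 8) − 1| = |y − 1|·|-5y^2 - 8y - 7|.
Assume first that |y − 1| < 2, so |y| < 3. Then |-5y^2 - 8y - 7| ≤ 5·3^2 + 8·3 + 7 = 76.
Hence |(-5y^3 - 3y^2 + y + 8) − 1| ≤ 76|y − 1| < ε provided |y − 1| < ε/76.
Take δ = min(2, ε/76). Then 0 < |y − 1| < δ gives both |y − 1| < 2 and |y − 1| < ε/76, so |(-5y^3 - 3y^2 + y + 8) − 1| < ε.

δ = min(2, ε/76)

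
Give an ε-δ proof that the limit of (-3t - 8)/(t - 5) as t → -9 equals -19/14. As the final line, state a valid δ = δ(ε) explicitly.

δ = min(7, (98/23)ε)

Let ε > 0 be given. We want δ > 0 with 0 < |t + 9| < δ ⇒ |(-3t - 8)/(t - 5) + 19/14| < ε.
Combining over a common denominator, (-3t - 8)/(t - 5) + 19/14 = [(-3t - 8)·(-14) − 19·(t - 5)] / [(-14)·(t - 5)] = 23(t + 9) / ((-14)(t - 5)).
So |(-3t - 8)/(t - 5) + 19/14| = 23|t + 9| / (14·|t − 5|).
Restrict δ ≤ 7. Then |t + 9| < 7 gives |t − 5| = |(t + 9) + (-14)| ≥ 14 − 7 = 7.
Hence |(-3t - 8)/(t - 5) + 19/14| < 23|t + 9|/(14·7) = (23/98)|t + 9|, which is < ε once |t + 9| < (98/23)ε.
Take δ = min(7, (98/23)ε). Then 0 < |t + 9| < δ forces both bounds, so |(-3t - 8)/(t - 5) + 19/14| < ε.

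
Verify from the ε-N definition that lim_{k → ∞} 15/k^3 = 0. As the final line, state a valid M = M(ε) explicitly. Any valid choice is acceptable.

M = (15/ε)^{1/3}

Fix ε > 0. For k ≥ 1, |15/k^3 − 0| = 15/k^3.
15/k^3 < ε ⇔ k^3 > 15/ε ⇔ k > (15/ε)^{1/3}.
Take M = (15/ε)^{1/3}. Then k > M implies 15/k^3 < ε.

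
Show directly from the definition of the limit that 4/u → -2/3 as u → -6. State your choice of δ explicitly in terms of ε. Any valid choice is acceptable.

δ = min(3, (9/2)ε)

Suppose ε > 0. We seek δ > 0 such that 0 < |u + 6| < δ implies |4/u + 2/3| < ε.
|4/u + 2/3| = 4·|-6 − u|/(6·|u|) = 4|u + 6|/(6|u|).
Restrict δ ≤ 3. Then |u + 6| < 3 gives |u| > 3, so 6|u| > 18.
Then |4/u + 2/3| < 4|u + 6|/18, which is < ε when |u + 6| < (9/2)ε.
Take δ = min(3, (9/2)ε). Then 0 < |u + 6| < δ gives both |u + 6| < 3 and |u + 6| < (9/2)ε, so |4/u + 2/3| < ε.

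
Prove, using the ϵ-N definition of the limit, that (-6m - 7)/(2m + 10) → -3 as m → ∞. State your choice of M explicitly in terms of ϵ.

Suppose ϵ > 0. For m ≥ 1, |(-6m - 7)/(2m + 10) + 3| = |46|/(2(2m + 10)) = 46/(2(2m + 10)).
Since 2m + 10 ≥ 2m for m ≥ 1, this is ≤ 46/(2·2m) = (23/2)/m.
So |(-6m - 7)/(2m + 10) + 3| < ϵ whenever m > (23/2)/ϵ.
Take M = (23/2)/ϵ. If m > M then |(-6m - 7)/(2m + 10) + 3| ≤ (23/2)/m < ϵ.

M = (23/2)/ϵ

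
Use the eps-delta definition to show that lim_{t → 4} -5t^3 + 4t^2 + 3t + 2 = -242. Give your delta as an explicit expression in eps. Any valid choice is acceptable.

delta = min(1, eps/266)

Fix eps > 0. We want delta > 0 such that 0 < |t − 4| < delta implies |(-5t^3 + 4t^2 + 3t + 2) + 242| < eps.
(-5t^3 + 4t^2 + 3t + 2) + 242 = -5t^3 + 4t^2 + 3t + 244 = (t − 4)(-5t^2 - 16t - 61).
So |(-5t^3 + 4t^2 + 3t + 2) + 242| = |t − 4|·|-5t^2 - 16t - 61|.
Require delta ≤ 1. Then |t − 4| < 1 gives |t| < 5, and by the triangle inequality |-5t^2 - 16t - 61| ≤ 5·5^2 + 16·5 + 61 = 266.
Hence |(-5t^3 + 4t^2 + 3t + 2) + 242| ≤ 266|t − 4| < eps provided |t − 4| < eps/266.
Take delta = min(1, eps/266). Then 0 < |t − 4| < delta gives both |t − 4| < 1 and |t − 4| < eps/266, so |(-5t^3 + 4t^2 + 3t + 2) + 242| < eps.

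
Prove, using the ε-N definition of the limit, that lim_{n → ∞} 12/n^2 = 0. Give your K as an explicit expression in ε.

Fix ε > 0. For n ≥ 1, |12/n^2 − 0| = 12/n^2.
12/n^2 < ε ⇔ n^2 > 12/ε ⇔ n > (12/ε)^{1/2}.
Take K = (12/ε)^{1/2}. Then n > K implies 12/n^2 < ε.

K = (12/ε)^{1/2}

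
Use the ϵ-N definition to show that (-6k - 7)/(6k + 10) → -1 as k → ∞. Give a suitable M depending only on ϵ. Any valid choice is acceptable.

Let ϵ > 0 be given. For k ≥ 1, |(-6k - 7)/(6k + 10) + 1| = |18|/(6(6k + 10)) = 18/(6(6k + 10)).
Since 6k + 10 ≥ 6k for k ≥ 1, this is ≤ 18/(6·6k) = (1/2)/k.
So |(-6k - 7)/(6k + 10) + 1| < ϵ whenever k > (1/2)/ϵ.
Take M = (1/2)/ϵ. If k > M then |(-6k - 7)/(6k + 10) + 1| ≤ (1/2)/k < ϵ.

M = (1/2)/ϵ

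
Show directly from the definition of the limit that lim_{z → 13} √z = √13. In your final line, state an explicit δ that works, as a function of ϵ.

δ = min(13, √13·ϵ)

Suppose ϵ > 0. We want δ > 0 such that 0 < |z − 13| < δ implies |√z − √13| < ϵ.
Rationalise: √z − √13 = (z − 13)/(√z + √13), so |√z − √13| = |z − 13|/(√z + √13).
Restrict δ ≤ 13 so that |z − 13| < 13 forces z > 0, and then √z + √13 > √13.
Hence |√z − √13| < |z − 13|/√13, which is < ϵ once |z − 13| < √13·ϵ.
Take δ = min(13, √13·ϵ). If 0 < |z − 13| < δ then z > 0 and |√z − √13| < |z − 13|/√13 < ϵ.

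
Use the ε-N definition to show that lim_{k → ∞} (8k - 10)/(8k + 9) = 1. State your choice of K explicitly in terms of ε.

Fix ε > 0. For k ≥ 1, |(8k - 10)/(8k + 9) − 1| = |-152|/(8(8k + 9)) = 152/(8(8k + 9)).
Since 8k + 9 ≥ 8k for k ≥ 1, this is ≤ 152/(8·8k) = (19/8)/k.
So |(8k - 10)/(8k + 9) − 1| < ε whenever k > (19/8)/ε.
Take K = (19/8)/ε. If k > K then |(8k - 10)/(8k + 9) − 1| ≤ (19/8)/k < ε.

K = (19/8)/ε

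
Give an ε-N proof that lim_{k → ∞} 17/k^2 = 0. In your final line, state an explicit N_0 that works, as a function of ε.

N_0 = (17/ε)^{1/2}

Fix ε > 0. For k ≥ 1, |17/k^2 − 0| = 17/k^2.
17/k^2 < ε ⇔ k^2 > 17/ε ⇔ k > (17/ε)^{1/2}.
Take N_0 = (17/ε)^{1/2}. Then k > N_0 implies 17/k^2 < ε.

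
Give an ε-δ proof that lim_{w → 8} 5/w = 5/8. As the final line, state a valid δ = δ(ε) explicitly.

δ = min(4, (32/5)ε)

Let ε > 0 be given. We seek δ > 0 such that 0 < |w − 8| < δ implies |5/w − (5/8)| < ε.
|5/w − (5/8)| = 5·|8 − w|/(8·|w|) = 5|w − 8|/(8|w|).
Require δ ≤ 4 so that |w| > 8 − 4 = 4, hence 8|w| > 32.
Then |5/w − (5/8)| < 5|w − 8|/32, which is < ε when |w − 8| < (32/5)ε.
Take δ = min(4, (32/5)ε). Then 0 < |w − 8| < δ gives both |w − 8| < 4 and |w − 8| < (32/5)ε, so |5/w − (5/8)| < ε.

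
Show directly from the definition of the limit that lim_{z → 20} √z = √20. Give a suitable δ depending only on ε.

Suppose ε > 0. We want δ > 0 such that 0 < |z − 20| < δ implies |√z − √20| < ε.
Rationalise: √z − √20 = (z − 20)/(√z + √20), so |√z − √20| = |z − 20|/(√z + √20).
Restrict δ ≤ 20 so that |z − 20| < 20 forces z > 0, and then √z + √20 > √20.
Hence |√z − √20| < |z − 20|/√20, which is < ε once |z − 20| < √20·ε.
Take δ = min(20, √20·ε). If 0 < |z − 20| < δ then z > 0 and |√z − √20| < |z − 20|/√20 < ε.

δ = min(20, √20·ε)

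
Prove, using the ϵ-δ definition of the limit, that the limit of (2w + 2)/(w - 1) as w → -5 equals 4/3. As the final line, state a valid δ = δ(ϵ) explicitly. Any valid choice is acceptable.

Let ϵ > 0 be given. We want δ > 0 with 0 < |w + 5| < δ ⇒ |(2w + 2)/(w - 1) − (4/3)| < ϵ.
Combining over a common denominator, (2w + 2)/(w - 1) − (4/3) = [(2w + 2)·(-6) − (-8)·(w - 1)] / [(-6)·(w - 1)] = -4(w + 5) / ((-6)(w - 1)).
So |(2w + 2)/(w - 1) − (4/3)| = 4|w + 5| / (6·|w − 1|).
Require δ ≤ 3, so |w − 1| ≥ |-6| − |w + 5| > 6 − 3 = 3.
Hence |(2w + 2)/(w - 1) − (4/3)| < 4|w + 5|/(6·3) = (2/9)|w + 5|, which is < ϵ once |w + 5| < (9/2)ϵ.
Take δ = min(3, (9/2)ϵ). Then 0 < |w + 5| < δ forces both bounds, so |(2w + 2)/(w - 1) − (4/3)| < ϵ.

δ = min(3, (9/2)ϵ)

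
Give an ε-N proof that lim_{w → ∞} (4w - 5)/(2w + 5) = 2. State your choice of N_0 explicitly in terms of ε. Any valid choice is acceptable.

N_0 = (15/2)/ε

Let ε > 0 be given. We seek N_0 > 0 such that w > N_0 implies |(4w - 5)/(2w + 5) − 2| < ε.
(4w - 5)/(2w + 5) − 2 = (2(4w - 5) − 4(2w + 5)) / (2(2w + 5)) = -30/(2(2w + 5)).
For w > 0 we have 2w + 5 > 2w, so |(4w - 5)/(2w + 5) − 2| = 30/(2(2w + 5)) < 30/(2·2w) = (15/2)/w.
Thus |(4w - 5)/(2w + 5) − 2| < ε whenever w > (15/2)/ε.
Take N_0 = (15/2)/ε. If w > N_0 then |(4w - 5)/(2w + 5) − 2| < (15/2)/w < ε.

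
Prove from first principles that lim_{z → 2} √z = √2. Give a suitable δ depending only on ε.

Let ε > 0 be given. We want δ > 0 such that 0 < |z − 2| < δ implies |√z − √2| < ε.
Multiplying by the conjugate, |√z − √2| = |z − 2|/(√z + √2).
Restrict δ ≤ 2 so that |z − 2| < 2 forces z > 0, and then √z + √2 > √2.
Hence |√z − √2| < |z − 2|/√2, which is < ε once |z − 2| < √2·ε.
Take δ = min(2, √2·ε). If 0 < |z − 2| < δ then z > 0 and |√z − √2| < |z − 2|/√2 < ε.

δ = min(2, √2·ε)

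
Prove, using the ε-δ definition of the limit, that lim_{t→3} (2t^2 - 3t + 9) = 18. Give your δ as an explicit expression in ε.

Let ε > 0. We want δ > 0 such that 0 < |t − 3| < δ implies |(2t^2 - 3t + 9) − 18| < ε.
(2t^2 - 3t + 9) − 18 = 2t^2 - 3t - 9 = (t − 3)(2t + 3).
So |(2t^2 - 3t + 9) − 18| = |t − 3|·|2t + 3|.
Assume first that |t − 3| < 1, so |t| < 4. Then |2t + 3| ≤ 2·4 + 3 = 11.
Hence |(2t^2 - 3t + 9) − 18| ≤ 11|t − 3| < ε provided |t − 3| < ε/11.
Take δ = min(1, ε/11). Then 0 < |t − 3| < δ gives both |t − 3| < 1 and |t − 3| < ε/11, so |(2t^2 - 3t + 9) − 18| < ε.

δ = min(1, ε/11)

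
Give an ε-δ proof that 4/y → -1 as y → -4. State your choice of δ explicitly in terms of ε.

δ = min(2, 2ε)

Fix ε > 0. We seek δ > 0 such that 0 < |y + 4| < δ implies |4/y + 1| < ε.
|4/y + 1| = 4·|-4 − y|/(4·|y|) = 4|y + 4|/(4|y|).
Restrict δ ≤ 2. Then |y + 4| < 2 gives |y| > 2, so 4|y| > 8.
Then |4/y + 1| < 4|y + 4|/8, which is < ε when |y + 4| < 2ε.
Take δ = min(2, 2ε). Then 0 < |y + 4| < δ gives both |y + 4| < 2 and |y + 4| < 2ε, so |4/y + 1| < ε.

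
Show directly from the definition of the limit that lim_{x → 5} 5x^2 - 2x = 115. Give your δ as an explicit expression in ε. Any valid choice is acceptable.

δ = min(1, ε/53)

Let ε > 0. We want δ > 0 such that 0 < |x − 5| < δ implies |(5x^2 - 2x) − 115| < ε.
(5x^2 - 2x) − 115 = 5x^2 - 2x - 115 = (x − 5)(5x + 23).
So |(5x^2 - 2x) − 115| = |x − 5|·|5x + 23|.
Require δ ≤ 1. Then |x − 5| < 1 gives |x| < 6, and by the triangle inequality |5x + 23| ≤ 5·6 + 23 = 53.
Hence |(5x^2 - 2x) − 115| ≤ 53|x − 5| < ε provided |x − 5| < ε/53.
Take δ = min(1, ε/53). Then 0 < |x − 5| < δ gives both |x − 5| < 1 and |x − 5| < ε/53, so |(5x^2 - 2x) − 115| < ε.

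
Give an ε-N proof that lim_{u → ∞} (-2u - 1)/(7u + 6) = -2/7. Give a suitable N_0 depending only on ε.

N_0 = (5/49)/ε

Let ε > 0 be given. We seek N_0 > 0 such that u > N_0 implies |(-2u - 1)/(7u + 6) + 2/7| < ε.
(-2u - 1)/(7u + 6) + 2/7 = (7(-2u - 1) − (-2)(7u + 6)) / (7(7u + 6)) = 5/(7(7u + 6)).
For u > 0 we have 7u + 6 > 7u, so |(-2u - 1)/(7u + 6) + 2/7| = 5/(7(7u + 6)) < 5/(7·7u) = (5/49)/u.
Thus |(-2u - 1)/(7u + 6) + 2/7| < ε whenever u > (5/49)/ε.
Take N_0 = (5/49)/ε. If u > N_0 then |(-2u - 1)/(7u + 6) + 2/7| < (5/49)/u < ε.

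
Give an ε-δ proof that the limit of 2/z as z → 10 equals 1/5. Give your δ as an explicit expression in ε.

δ = min(5, 25ε)

Fix ε > 0. We seek δ > 0 such that 0 < |z − 10| < δ implies |2/z − (1/5)| < ε.
|2/z − (1/5)| = 2·|10 − z|/(10·|z|) = 2|z − 10|/(10|z|).
Require δ ≤ 5 so that |z| > 10 − 5 = 5, hence 10|z| > 50.
Then |2/z − (1/5)| < 2|z − 10|/50, which is < ε when |z − 10| < 25ε.
Take δ = min(5, 25ε). Then 0 < |z − 10| < δ gives both |z − 10| < 5 and |z − 10| < 25ε, so |2/z − (1/5)| < ε.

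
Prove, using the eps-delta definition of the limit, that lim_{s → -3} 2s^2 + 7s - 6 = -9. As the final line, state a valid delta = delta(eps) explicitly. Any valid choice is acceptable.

delta = min(1, eps/9)

Let eps > 0. We want delta > 0 such that 0 < |s + 3| < delta implies |(2s^2 + 7s - 6) + 9| < eps.
(2s^2 + 7s - 6) + 9 = 2s^2 + 7s + 3 = (s + 3)(2s + 1).
So |(2s^2 + 7s - 6) + 9| = |s + 3|·|2s + 1|.
Require delta ≤ 1. Then |s + 3| < 1 gives |s| < 4, and by the triangle inequality |2s + 1| ≤ 2·4 + 1 = 9.
Hence |(2s^2 + 7s - 6) + 9| ≤ 9|s + 3| < eps provided |s + 3| < eps/9.
Take delta = min(1, eps/9). Then 0 < |s + 3| < delta gives both |s + 3| < 1 and |s + 3| < eps/9, so |(2s^2 + 7s - 6) + 9| < eps.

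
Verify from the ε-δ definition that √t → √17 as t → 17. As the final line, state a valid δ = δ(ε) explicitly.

δ = min(17, √17·ε)

Let ε > 0 be given. We want δ > 0 such that 0 < |t − 17| < δ implies |√t − √17| < ε.
Rationalise: √t − √17 = (t − 17)/(√t + √17), so |√t − √17| = |t − 17|/(√t + √17).
Restrict δ ≤ 17 so that |t − 17| < 17 forces t > 0, and then √t + √17 > √17.
Hence |√t − √17| < |t − 17|/√17, which is < ε once |t − 17| < √17·ε.
Take δ = min(17, √17·ε). If 0 < |t − 17| < δ then t > 0 and |√t − √17| < |t − 17|/√17 < ε.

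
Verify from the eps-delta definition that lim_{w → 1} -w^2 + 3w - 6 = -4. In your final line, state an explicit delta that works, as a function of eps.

Fix eps > 0. We want delta > 0 such that 0 < |w − 1| < delta implies |(-w^2 + 3w - 6) + 4| < eps.
(-w^2 + 3w - 6) + 4 = -w^2 + 3w - 2 = (w − 1)(-w + 2).
So |(-w^2 + 3w - 6) + 4| = |w − 1|·|-w + 2|.
Require delta ≤ 1. Then |w − 1| < 1 gives |w| < 2, and by the triangle inequality |-w + 2| ≤ 2 + 2 = 4.
Hence |(-w^2 + 3w - 6) + 4| ≤ 4|w − 1| < eps provided |w − 1| < eps/4.
Take delta = min(1, eps/4). Then 0 < |w − 1| < delta gives both |w − 1| < 1 and |w − 1| < eps/4, so |(-w^2 + 3w - 6) + 4| < eps.

delta = min(1, eps/4)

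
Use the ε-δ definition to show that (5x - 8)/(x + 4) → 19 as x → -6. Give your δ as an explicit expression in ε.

δ = min(1, (1/14)ε)

Let ε > 0 be given. We want δ > 0 with 0 < |x + 6| < δ ⇒ |(5x - 8)/(x + 4) − 19| < ε.
Combining over a common denominator, (5x - 8)/(x + 4) − 19 = [(5x - 8)·(-2) − (-38)·(x + 4)] / [(-2)·(x + 4)] = 28(x + 6) / ((-2)(x + 4)).
So |(5x - 8)/(x + 4) − 19| = 28|x + 6| / (2·|x + 4|).
Restrict δ ≤ 1. Then |x + 6| < 1 gives |x + 4| = |(x + 6) + (-2)| ≥ 2 − 1 = 1.
Hence |(5x - 8)/(x + 4) − 19| < 28|x + 6|/(2·1) = 14|x + 6|, which is < ε once |x + 6| < (1/14)ε.
Take δ = min(1, (1/14)ε). Then 0 < |x + 6| < δ forces both bounds, so |(5x - 8)/(x + 4) − 19| < ε.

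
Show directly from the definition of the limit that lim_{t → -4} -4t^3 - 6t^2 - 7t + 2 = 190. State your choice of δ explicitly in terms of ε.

δ = min(2, ε/251)

Fix ε > 0. We want δ > 0 such that 0 < |t + 4| < δ implies |(-4t^3 - 6t^2 - 7t + 2) − 190| < ε.
(-4t^3 - 6t^2 - 7t + 2) − 190 = -4t^3 - 6t^2 - 7t - 188 = (t + 4)(-4t^2 + 10t - 47).
So |(-4t^3 - 6t^2 - 7t + 2) − 190| = |t + 4|·|-4t^2 + 10t - 47|.
Assume first that |t + 4| < 2, so |t| < 6. Then |-4t^2 + 10t - 47| ≤ 4·6^2 + 10·6 + 47 = 251.
Hence |(-4t^3 - 6t^2 - 7t + 2) − 190| ≤ 251|t + 4| < ε provided |t + 4| < ε/251.
Take δ = min(2, ε/251). Then 0 < |t + 4| < δ gives both |t + 4| < 2 and |t + 4| < ε/251, so |(-4t^3 - 6t^2 - 7t + 2) − 190| < ε.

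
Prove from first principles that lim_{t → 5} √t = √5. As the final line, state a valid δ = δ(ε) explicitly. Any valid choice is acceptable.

Fix ε > 0. We want δ > 0 such that 0 < |t − 5| < δ implies |√t − √5| < ε.
Rationalise: √t − √5 = (t − 5)/(√t + √5), so |√t − √5| = |t − 5|/(√t + √5).
Restrict δ ≤ 5 so that |t − 5| < 5 forces t > 0, and then √t + √5 > √5.
Hence |√t − √5| < |t − 5|/√5, which is < ε once |t − 5| < √5·ε.
Take δ = min(5, √5·ε). If 0 < |t − 5| < δ then t > 0 and |√t − √5| < |t − 5|/√5 < ε.

δ = min(5, √5·ε)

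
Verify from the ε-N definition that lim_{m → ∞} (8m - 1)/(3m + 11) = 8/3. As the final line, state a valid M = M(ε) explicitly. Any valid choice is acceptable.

Suppose ε > 0. For m ≥ 1, |(8m - 1)/(3m + 11) − (8/3)| = |-91|/(3(3m + 11)) = 91/(3(3m + 11)).
Since 3m + 11 ≥ 3m for m ≥ 1, this is ≤ 91/(3·3m) = (91/9)/m.
So |(8m - 1)/(3m + 11) − (8/3)| < ε whenever m > (91/9)/ε.
Take M = (91/9)/ε. If m > M then |(8m - 1)/(3m + 11) − (8/3)| ≤ (91/9)/m < ε.

M = (91/9)/ε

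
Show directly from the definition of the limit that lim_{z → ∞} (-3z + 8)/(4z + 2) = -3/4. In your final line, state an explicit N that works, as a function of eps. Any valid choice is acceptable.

Let eps > 0 be given. We seek N > 0 such that z > N implies |(-3z + 8)/(4z + 2) + 3/4| < eps.
(-3z + 8)/(4z + 2) + 3/4 = (4(-3z + 8) − (-3)(4z + 2)) / (4(4z + 2)) = 38/(4(4z + 2)).
For z > 0 we have 4z + 2 > 4z, so |(-3z + 8)/(4z + 2) + 3/4| = 38/(4(4z + 2)) < 38/(4·4z) = (19/8)/z.
Thus |(-3z + 8)/(4z + 2) + 3/4| < eps whenever z > (19/8)/eps.
Take N = (19/8)/eps. If z > N then |(-3z + 8)/(4z + 2) + 3/4| < (19/8)/z < eps.

N = (19/8)/eps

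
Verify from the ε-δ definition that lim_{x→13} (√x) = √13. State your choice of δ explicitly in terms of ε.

δ = min(13, √13·ε)

Let ε > 0 be given. We want δ > 0 such that 0 < |x − 13| < δ implies |√x − √13| < ε.
Multiplying by the conjugate, |√x − √13| = |x − 13|/(√x + √13).
Restrict δ ≤ 13 so that |x − 13| < 13 forces x > 0, and then √x + √13 > √13.
Hence |√x − √13| < |x − 13|/√13, which is < ε once |x − 13| < √13·ε.
Take δ = min(13, √13·ε). If 0 < |x − 13| < δ then x > 0 and |√x − √13| < |x − 13|/√13 < ε.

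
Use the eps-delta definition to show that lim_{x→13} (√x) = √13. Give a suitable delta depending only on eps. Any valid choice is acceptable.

Suppose eps > 0. We want delta > 0 such that 0 < |x − 13| < delta implies |√x − √13| < eps.
Rationalise: √x − √13 = (x − 13)/(√x + √13), so |√x − √13| = |x − 13|/(√x + √13).
Restrict delta ≤ 13 so that |x − 13| < 13 forces x > 0, and then √x + √13 > √13.
Hence |√x − √13| < |x − 13|/√13, which is < eps once |x − 13| < √13·eps.
Take delta = min(13, √13·eps). If 0 < |x − 13| < delta then x > 0 and |√x − √13| < |x − 13|/√13 < eps.

delta = min(13, √13·eps)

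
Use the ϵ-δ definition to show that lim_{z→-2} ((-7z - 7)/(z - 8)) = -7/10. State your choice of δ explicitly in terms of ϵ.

Let ϵ > 0. We want δ > 0 with 0 < |z + 2| < δ ⇒ |(-7z - 7)/(z - 8) + 7/10| < ϵ.
Combining over a common denominator, (-7z - 7)/(z - 8) + 7/10 = [(-7z - 7)·(-10) − 7·(z - 8)] / [(-10)·(z - 8)] = 63(z + 2) / ((-10)(z - 8)).
So |(-7z - 7)/(z - 8) + 7/10| = 63|z + 2| / (10·|z − 8|).
Require δ ≤ 5, so |z − 8| ≥ |-10| − |z + 2| > 10 − 5 = 5.
Hence |(-7z - 7)/(z - 8) + 7/10| < 63|z + 2|/(10·5) = (63/50)|z + 2|, which is < ϵ once |z + 2| < (50/63)ϵ.
Take δ = min(5, (50/63)ϵ). Then 0 < |z + 2| < δ forces both bounds, so |(-7z - 7)/(z - 8) + 7/10| < ϵ.

δ = min(5, (50/63)ϵ)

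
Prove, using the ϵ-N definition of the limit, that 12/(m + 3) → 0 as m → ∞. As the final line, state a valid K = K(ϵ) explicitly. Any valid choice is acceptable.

Let ϵ > 0. For m ≥ 1, |12/(m + 3) − 0| = 12/(m + 3) ≤ 12/m.
We need 12/m < ϵ, i.e. m > 12/ϵ.
Take K = 12/ϵ. If m > K then |12/(m + 3)| ≤ 12/m < ϵ.

K = 12/ϵ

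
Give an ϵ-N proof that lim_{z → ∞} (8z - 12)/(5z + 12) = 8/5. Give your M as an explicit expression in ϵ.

M = (156/25)/ϵ

Fix ϵ > 0. We seek M > 0 such that z > M implies |(8z - 12)/(5z + 12) − (8/5)| < ϵ.
(8z - 12)/(5z + 12) − (8/5) = (5(8z - 12) − 8(5z + 12)) / (5(5z + 12)) = -156/(5(5z + 12)).
For z > 0 we have 5z + 12 > 5z, so |(8z - 12)/(5z + 12) − (8/5)| = 156/(5(5z + 12)) < 156/(5·5z) = (156/25)/z.
Thus |(8z - 12)/(5z + 12) − (8/5)| < ϵ whenever z > (156/25)/ϵ.
Take M = (156/25)/ϵ. If z > M then |(8z - 12)/(5z + 12) − (8/5)| < (156/25)/z < ϵ.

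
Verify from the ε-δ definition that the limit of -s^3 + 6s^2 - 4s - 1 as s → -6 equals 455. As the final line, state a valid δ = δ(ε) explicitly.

δ = min(1, ε/209)

Fix ε > 0. We want δ > 0 such that 0 < |s + 6| < δ implies |(-s^3 + 6s^2 - 4s - 1) − 455| < ε.
(-s^3 + 6s^2 - 4s - 1) − 455 = -s^3 + 6s^2 - 4s - 456 = (s + 6)(-s^2 + 12s - 76).
So |(-s^3 + 6s^2 - 4s - 1) − 455| = |s + 6|·|-s^2 + 12s - 76|.
Assume first that |s + 6| < 1, so |s| < 7. Then |-s^2 + 12s - 76| ≤ 7^2 + 12·7 + 76 = 209.
Hence |(-s^3 + 6s^2 - 4s - 1) − 455| ≤ 209|s + 6| < ε provided |s + 6| < ε/209.
Choosing δ = min(1, ε/209) ensures both conditions, hence |(-s^3 + 6s^2 - 4s - 1) − 455| < ε.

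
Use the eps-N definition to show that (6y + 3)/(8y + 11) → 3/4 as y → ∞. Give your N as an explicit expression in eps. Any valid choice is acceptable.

N = (21/32)/eps

Fix eps > 0. We seek N > 0 such that y > N implies |(6y + 3)/(8y + 11) − (3/4)| < eps.
(6y + 3)/(8y + 11) − (3/4) = (8(6y + 3) − 6(8y + 11)) / (8(8y + 11)) = -42/(8(8y + 11)).
For y > 0 we have 8y + 11 > 8y, so |(6y + 3)/(8y + 11) − (3/4)| = 42/(8(8y + 11)) < 42/(8·8y) = (21/32)/y.
Thus |(6y + 3)/(8y + 11) − (3/4)| < eps whenever y > (21/32)/eps.
Take N = (21/32)/eps. If y > N then |(6y + 3)/(8y + 11) − (3/4)| < (21/32)/y < eps.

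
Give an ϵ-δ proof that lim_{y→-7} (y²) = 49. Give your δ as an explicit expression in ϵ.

δ = min(1, ϵ/15)

Suppose ϵ > 0. We seek δ > 0 with 0 < |y + 7| < δ ⇒ |y² − 49| < ϵ.
Factor: y² − 49 = (y + 7)(y - 7), so |y² − 49| = |y + 7|·|y - 7|.
Impose δ ≤ 1 so that |y| < 8; then |y - 7| ≤ 15.
Hence |y² − 49| ≤ 15|y + 7|, which is < ϵ once |y + 7| < ϵ/15.
Take δ = min(1, ϵ/15). If 0 < |y + 7| < δ then both bounds hold and |y² − 49| ≤ 15|y + 7| < 15·(ϵ/15) = ϵ.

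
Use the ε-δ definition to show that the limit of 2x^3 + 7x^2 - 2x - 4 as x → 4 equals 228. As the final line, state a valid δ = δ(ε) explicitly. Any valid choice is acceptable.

Fix ε > 0. We want δ > 0 such that 0 < |x − 4| < δ implies |(2x^3 + 7x^2 - 2x - 4) − 228| < ε.
(2x^3 + 7x^2 - 2x - 4) − 228 = 2x^3 + 7x^2 - 2x - 232 = (x − 4)(2x^2 + 15x + 58).
So |(2x^3 + 7x^2 - 2x - 4) − 228| = |x − 4|·|2x^2 + 15x + 58|.
Assume first that |x − 4| < 2, so |x| < 6. Then |2x^2 + 15x + 58| ≤ 2·6^2 + 15·6 + 58 = 220.
Hence |(2x^3 + 7x^2 - 2x - 4) − 228| ≤ 220|x − 4| < ε provided |x − 4| < ε/220.
Take δ = min(2, ε/220). Then 0 < |x − 4| < δ gives both |x − 4| < 2 and |x − 4| < ε/220, so |(2x^3 + 7x^2 - 2x - 4) − 228| < ε.

δ = min(2, ε/220)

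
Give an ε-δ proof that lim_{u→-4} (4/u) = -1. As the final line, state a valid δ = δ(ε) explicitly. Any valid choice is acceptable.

Fix ε > 0. We seek δ > 0 such that 0 < |u + 4| < δ implies |4/u + 1| < ε.
|4/u + 1| = 4·|-4 − u|/(4·|u|) = 4|u + 4|/(4|u|).
Require δ ≤ 2 so that |u| > 4 − 2 = 2, hence 4|u| > 8.
Then |4/u + 1| < 4|u + 4|/8, which is < ε when |u + 4| < 2ε.
Take δ = min(2, 2ε). Then 0 < |u + 4| < δ gives both |u + 4| < 2 and |u + 4| < 2ε, so |4/u + 1| < ε.

δ = min(2, 2ε)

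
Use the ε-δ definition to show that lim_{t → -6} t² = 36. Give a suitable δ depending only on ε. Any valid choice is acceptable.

δ = min(1, ε/13)

Let ε > 0 be given. We seek δ > 0 with 0 < |t + 6| < δ ⇒ |t² − 36| < ε.
Factor: t² − 36 = (t + 6)(t - 6), so |t² − 36| = |t + 6|·|t - 6|.
Restrict δ ≤ 1. Then |t + 6| < 1 gives |t| < 7, so by the triangle inequality |t - 6| ≤ 7 + 6 = 13.
Hence |t² − 36| ≤ 13|t + 6|, which is < ε once |t + 6| < ε/13.
Take δ = min(1, ε/13). If 0 < |t + 6| < δ then both bounds hold and |t² − 36| ≤ 13|t + 6| < 13·(ε/13) = ε.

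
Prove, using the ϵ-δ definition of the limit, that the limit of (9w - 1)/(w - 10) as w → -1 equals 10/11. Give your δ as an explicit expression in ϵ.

Suppose ϵ > 0. We want δ > 0 with 0 < |w + 1| < δ ⇒ |(9w - 1)/(w - 10) − (10/11)| < ϵ.
Combining over a common denominator, (9w - 1)/(w - 10) − (10/11) = [(9w - 1)·(-11) − (-10)·(w - 10)] / [(-11)·(w - 10)] = -89(w + 1) / ((-11)(w - 10)).
So |(9w - 1)/(w - 10) − (10/11)| = 89|w + 1| / (11·|w − 10|).
Require δ ≤ 11/2, so |w − 10| ≥ |-11| − |w + 1| > 11 − 11/2 = 11/2.
Hence |(9w - 1)/(w - 10) − (10/11)| < 89|w + 1|/(11·(11/2)) = (178/121)|w + 1|, which is < ϵ once |w + 1| < (121/178)ϵ.
Take δ = min(11/2, (121/178)ϵ). Then 0 < |w + 1| < δ forces both bounds, so |(9w - 1)/(w - 10) − (10/11)| < ϵ.

δ = min(11/2, (121/178)ϵ)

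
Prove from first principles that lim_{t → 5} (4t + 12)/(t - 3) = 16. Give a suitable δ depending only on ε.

Fix ε > 0. We want δ > 0 with 0 < |t − 5| < δ ⇒ |(4t + 12)/(t - 3) − 16| < ε.
Combining over a common denominator, (4t + 12)/(t - 3) − 16 = [(4t + 12)·2 − 32·(t - 3)] / [2·(t - 3)] = -24(t − 5) / (2(t - 3)).
So |(4t + 12)/(t - 3) − 16| = 24|t − 5| / (2·|t − 3|).
Restrict δ ≤ 1. Then |t − 5| < 1 gives |t − 3| = |(t − 5) + 2| ≥ 2 − 1 = 1.
Hence |(4t + 12)/(t - 3) − 16| < 24|t − 5|/(2·1) = 12|t − 5|, which is < ε once |t − 5| < (1/12)ε.
Take δ = min(1, (1/12)ε). Then 0 < |t − 5| < δ forces both bounds, so |(4t + 12)/(t - 3) − 16| < ε.

δ = min(1, (1/12)ε)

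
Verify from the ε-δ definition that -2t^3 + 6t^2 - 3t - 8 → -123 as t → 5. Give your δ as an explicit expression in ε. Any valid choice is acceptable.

δ = min(1, ε/119)

Suppose ε > 0. We want δ > 0 such that 0 < |t − 5| < δ implies |(-2t^3 + 6t^2 - 3t - 8) + 123| < ε.
(-2t^3 + 6t^2 - 3t - 8) + 123 = -2t^3 + 6t^2 - 3t + 115 = (t − 5)(-2t^2 - 4t - 23).
So |(-2t^3 + 6t^2 - 3t - 8) + 123| = |t − 5|·|-2t^2 - 4t - 23|.
Require δ ≤ 1. Then |t − 5| < 1 gives |t| < 6, and by the triangle inequality |-2t^2 - 4t - 23| ≤ 2·6^2 + 4·6 + 23 = 119.
Hence |(-2t^3 + 6t^2 - 3t - 8) + 123| ≤ 119|t − 5| < ε provided |t − 5| < ε/119.
Choosing δ = min(1, ε/119) ensures both conditions, hence |(-2t^3 + 6t^2 - 3t - 8) + 123| < ε.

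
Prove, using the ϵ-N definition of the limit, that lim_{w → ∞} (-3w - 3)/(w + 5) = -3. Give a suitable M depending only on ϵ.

Let ϵ > 0 be given. We seek M > 0 such that w > M implies |(-3w - 3)/(w + 5) + 3| < ϵ.
(-3w - 3)/(w + 5) + 3 = ((-3w - 3) − (-3)(w + 5)) / ((w + 5)) = 12/((w + 5)).
For w > 0 we have w + 5 > w, so |(-3w - 3)/(w + 5) + 3| = 12/((w + 5)) < 12/(w) = 12/w.
Thus |(-3w - 3)/(w + 5) + 3| < ϵ whenever w > 12/ϵ.
Take M = 12/ϵ. If w > M then |(-3w - 3)/(w + 5) + 3| < 12/w < ϵ.

M = 12/ϵ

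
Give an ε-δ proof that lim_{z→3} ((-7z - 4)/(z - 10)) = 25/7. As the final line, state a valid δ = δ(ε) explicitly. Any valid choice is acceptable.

Let ε > 0 be given. We want δ > 0 with 0 < |z − 3| < δ ⇒ |(-7z - 4)/(z - 10) − (25/7)| < ε.
Combining over a common denominator, (-7z - 4)/(z - 10) − (25/7) = [(-7z - 4)·(-7) − (-25)·(z - 10)] / [(-7)·(z - 10)] = 74(z − 3) / ((-7)(z - 10)).
So |(-7z - 4)/(z - 10) − (25/7)| = 74|z − 3| / (7·|z − 10|).
Restrict δ ≤ 7/2. Then |z − 3| < 7/2 gives |z − 10| = |(z − 3) + (-7)| ≥ 7 − 7/2 = 7/2.
Hence |(-7z - 4)/(z - 10) − (25/7)| < 74|z − 3|/(7·(7/2)) = (148/49)|z − 3|, which is < ε once |z − 3| < (49/148)ε.
Take δ = min(7/2, (49/148)ε). Then 0 < |z − 3| < δ forces both bounds, so |(-7z - 4)/(z - 10) − (25/7)| < ε.

δ = min(7/2, (49/148)ε)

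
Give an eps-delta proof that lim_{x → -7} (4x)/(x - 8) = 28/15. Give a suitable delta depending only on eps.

Fix eps > 0. We want delta > 0 with 0 < |x + 7| < delta ⇒ |(4x)/(x - 8) − (28/15)| < eps.
Combining over a common denominator, (4x)/(x - 8) − (28/15) = [(4x)·(-15) − (-28)·(x - 8)] / [(-15)·(x - 8)] = -32(x + 7) / ((-15)(x - 8)).
So |(4x)/(x - 8) − (28/15)| = 32|x + 7| / (15·|x − 8|).
Require delta ≤ 15/2, so |x − 8| ≥ |-15| − |x + 7| > 15 − 15/2 = 15/2.
Hence |(4x)/(x - 8) − (28/15)| < 32|x + 7|/(15·(15/2)) = (64/225)|x + 7|, which is < eps once |x + 7| < (225/64)eps.
Take delta = min(15/2, (225/64)eps). Then 0 < |x + 7| < delta forces both bounds, so |(4x)/(x - 8) − (28/15)| < eps.

delta = min(15/2, (225/64)eps)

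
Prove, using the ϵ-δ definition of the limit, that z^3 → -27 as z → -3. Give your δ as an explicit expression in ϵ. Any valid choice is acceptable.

δ = min(1, ϵ/37)

Suppose ϵ > 0. We seek δ > 0 with 0 < |z + 3| < δ ⇒ |z^3 + 27| < ϵ.
Factor: z^3 + 27 = (z + 3)(z^2 - 3z + 9), so |z^3 + 27| = |z + 3|·|z^2 - 3z + 9|.
Impose δ ≤ 1 so that |z| < 4; then |z^2 - 3z + 9| ≤ 37.
Hence |z^3 + 27| ≤ 37|z + 3|, which is < ϵ once |z + 3| < ϵ/37.
Take δ = min(1, ϵ/37). If 0 < |z + 3| < δ then both bounds hold and |z^3 + 27| ≤ 37|z + 3| < 37·(ϵ/37) = ϵ.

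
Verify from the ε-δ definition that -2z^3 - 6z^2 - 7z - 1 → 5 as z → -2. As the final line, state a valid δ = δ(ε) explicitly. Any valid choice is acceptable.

Fix ε > 0. We want δ > 0 such that 0 < |z + 2| < δ implies |(-2z^3 - 6z^2 - 7z - 1) − 5| < ε.
(-2z^3 - 6z^2 - 7z - 1) − 5 = -2z^3 - 6z^2 - 7z - 6 = (z + 2)(-2z^2 - 2z - 3).
So |(-2z^3 - 6z^2 - 7z - 1) − 5| = |z + 2|·|-2z^2 - 2z - 3|.
Require δ ≤ 2. Then |z + 2| < 2 gives |z| < 4, and by the triangle inequality |-2z^2 - 2z - 3| ≤ 2·4^2 + 2·4 + 3 = 43.
Hence |(-2z^3 - 6z^2 - 7z - 1) − 5| ≤ 43|z + 2| < ε provided |z + 2| < ε/43.
Choosing δ = min(2, ε/43) ensures both conditions, hence |(-2z^3 - 6z^2 - 7z - 1) − 5| < ε.

δ = min(2, ε/43)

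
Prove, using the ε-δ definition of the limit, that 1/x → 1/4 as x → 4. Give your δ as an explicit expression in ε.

Fix ε > 0. We seek δ > 0 such that 0 < |x − 4| < δ implies |1/x − (1/4)| < ε.
|1/x − (1/4)| = |4 − x|/(4·|x|) = |x − 4|/(4|x|).
Require δ ≤ 2 so that |x| > 4 − 2 = 2, hence 4|x| > 8.
Then |1/x − (1/4)| < |x − 4|/8, which is < ε when |x − 4| < 8ε.
Take δ = min(2, 8ε). Then 0 < |x − 4| < δ gives both |x − 4| < 2 and |x − 4| < 8ε, so |1/x − (1/4)| < ε.

δ = min(2, 8ε)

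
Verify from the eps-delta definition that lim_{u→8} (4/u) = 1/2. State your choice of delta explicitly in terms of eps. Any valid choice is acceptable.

Let eps > 0. We seek delta > 0 such that 0 < |u − 8| < delta implies |4/u − (1/2)| < eps.
|4/u − (1/2)| = 4·|8 − u|/(8·|u|) = 4|u − 8|/(8|u|).
Require delta ≤ 4 so that |u| > 8 − 4 = 4, hence 8|u| > 32.
Then |4/u − (1/2)| < 4|u − 8|/32, which is < eps when |u − 8| < 8eps.
Take delta = min(4, 8eps). Then 0 < |u − 8| < delta gives both |u − 8| < 4 and |u − 8| < 8eps, so |4/u − (1/2)| < eps.

delta = min(4, 8eps)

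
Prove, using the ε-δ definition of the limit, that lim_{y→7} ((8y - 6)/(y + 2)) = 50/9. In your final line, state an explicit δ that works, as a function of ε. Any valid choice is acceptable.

Suppose ε > 0. We want δ > 0 with 0 < |y − 7| < δ ⇒ |(8y - 6)/(y + 2) − (50/9)| < ε.
Combining over a common denominator, (8y - 6)/(y + 2) − (50/9) = [(8y - 6)·9 − 50·(y + 2)] / [9·(y + 2)] = 22(y − 7) / (9(y + 2)).
So |(8y - 6)/(y + 2) − (50/9)| = 22|y − 7| / (9·|y + 2|).
Restrict δ ≤ 9/2. Then |y − 7| < 9/2 gives |y + 2| = |(y − 7) + 9| ≥ 9 − 9/2 = 9/2.
Hence |(8y - 6)/(y + 2) − (50/9)| < 22|y − 7|/(9·(9/2)) = (44/81)|y − 7|, which is < ε once |y − 7| < (81/44)ε.
Take δ = min(9/2, (81/44)ε). Then 0 < |y − 7| < δ forces both bounds, so |(8y - 6)/(y + 2) − (50/9)| < ε.

δ = min(9/2, (81/44)ε)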